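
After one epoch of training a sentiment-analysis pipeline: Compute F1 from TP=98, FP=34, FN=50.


Precision = 98/132 = 0.7424
Recall = 98/148 = 0.6622
F1 = 2·P·R/(P+R) = 2·TP/(2·TP+FP+FN) = 196/(196+34+50) = 196/280 = 0.7

0.7


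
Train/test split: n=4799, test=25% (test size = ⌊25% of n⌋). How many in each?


Test = ⌊4799·25/100⌋ = 1199
Train = 4799 - 1199 = 3600

Train: 3600, Test: 1199


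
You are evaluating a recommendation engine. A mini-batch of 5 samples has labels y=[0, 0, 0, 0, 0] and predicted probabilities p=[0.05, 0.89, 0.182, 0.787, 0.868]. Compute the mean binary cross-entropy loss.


L[0] = -ln(1-0.05) = -ln(0.95) = 0.0513
L[1] = -ln(1-0.89) = -ln(0.11) = 2.2073
L[2] = -ln(1-0.182) = -ln(0.818) = 0.2009
L[3] = -ln(1-0.787) = -ln(0.213) = 1.5465
L[4] = -ln(1-0.868) = -ln(0.132) = 2.025
mean = (0.0513 + 2.2073 + 0.2009 + 1.5465 + 2.025)/5 = 1.2062

1.2062


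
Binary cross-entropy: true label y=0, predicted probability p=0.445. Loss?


BCE = -[y·ln(p) + (1-y)·ln(1-p)]
= -0 - 1·ln(1-0.445)
= -ln(0.555) = 0.5888

0.5888


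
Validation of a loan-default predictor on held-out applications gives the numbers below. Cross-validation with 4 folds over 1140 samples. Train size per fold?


Fold size = 1140/4 = 285
Training per fold = 1140 - 285 = 855

855


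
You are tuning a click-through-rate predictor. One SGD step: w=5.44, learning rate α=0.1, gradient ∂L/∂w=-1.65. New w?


w_new = w - α·∇
= 5.44 - 0.1·-1.65
= 5.44 + 0.165
= 5.605

5.605


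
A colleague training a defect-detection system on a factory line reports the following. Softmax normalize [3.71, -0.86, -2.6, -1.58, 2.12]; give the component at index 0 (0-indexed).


Exponentials: e^3.71=40.8538, e^-0.86=0.4232, e^-2.6=0.0743, e^-1.58=0.206, e^2.12=8.3311
Sum = 49.8884
Softmax = [0.8189, 0.0085, 0.0015, 0.0041, 0.167]
p[0] = 40.8538/49.8884 = 0.8189

0.8189


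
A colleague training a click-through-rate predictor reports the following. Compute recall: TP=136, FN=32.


Recall = TP/(TP+FN)
= 136/(136+32)
= 136/168 = 80.95%

80.95%


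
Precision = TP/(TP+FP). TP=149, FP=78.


Precision = TP/(TP+FP)
= 149/(149+78)
= 149/227 = 65.64%

65.64%


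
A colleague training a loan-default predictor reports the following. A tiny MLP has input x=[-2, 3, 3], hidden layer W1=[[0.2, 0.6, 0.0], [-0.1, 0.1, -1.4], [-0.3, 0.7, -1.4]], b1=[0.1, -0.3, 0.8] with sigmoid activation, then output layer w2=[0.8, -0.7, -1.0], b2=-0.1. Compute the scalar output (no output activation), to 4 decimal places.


z1[0] = (0.2)·(-2) + (0.6)·(3) + (0.0)·(3) + 0.1 = 1.5
z1[1] = (-0.1)·(-2) + (0.1)·(3) + (-1.4)·(3) - 0.3 = -4.0
z1[2] = (-0.3)·(-2) + (0.7)·(3) + (-1.4)·(3) + 0.8 = -0.7
h = sigmoid(z1) = [0.8176, 0.018, 0.3318]
output = (0.8)·(0.8176) + (-0.7)·(0.018) + (-1.0)·(0.3318) - 0.1 = 0.2097

0.2097


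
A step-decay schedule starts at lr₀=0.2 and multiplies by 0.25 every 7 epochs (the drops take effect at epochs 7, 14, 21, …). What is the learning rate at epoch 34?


n_drops = ⌊34/7⌋ = 4
lr = 0.2·0.25^4 = 0.2·0.00390625 = 0.00078125

0.00078125


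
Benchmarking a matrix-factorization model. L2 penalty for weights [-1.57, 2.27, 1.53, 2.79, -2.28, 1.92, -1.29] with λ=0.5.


‖w‖₂² = (-1.57)² + (2.27)² + (1.53)² + (2.79)² + (-2.28)² + (1.92)² + (-1.29)²
     = 2.4649 + 5.1529 + 2.3409 + 7.7841 + 5.1984 + 3.6864 + 1.6641
     = 28.2917
λ·‖w‖₂² = 0.5·28.2917 = 14.14585

14.14585


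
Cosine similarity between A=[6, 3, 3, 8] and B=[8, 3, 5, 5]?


A·B = 6·8 + 3·3 + 3·5 + 8·5 = 112
‖A‖ = √118 = 10.8628, ‖B‖ = √123 = 11.0905
cos = 112/(√118·√123) = 112/√14514 = 0.9297

0.9297


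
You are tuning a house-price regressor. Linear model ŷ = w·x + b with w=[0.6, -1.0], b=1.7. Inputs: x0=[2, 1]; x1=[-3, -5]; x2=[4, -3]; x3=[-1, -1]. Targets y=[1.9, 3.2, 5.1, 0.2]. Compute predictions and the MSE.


ŷ0 = (0.6)·(2) + (-1.0)·(1) + 1.7 = 1.9
ŷ1 = (0.6)·(-3) + (-1.0)·(-5) + 1.7 = 4.9
ŷ2 = (0.6)·(4) + (-1.0)·(-3) + 1.7 = 7.1
ŷ3 = (0.6)·(-1) + (-1.0)·(-1) + 1.7 = 2.1
errors² = [0.0, 2.89, 4.0, 3.61]
MSE = 10.5000/4 = 2.625

2.625


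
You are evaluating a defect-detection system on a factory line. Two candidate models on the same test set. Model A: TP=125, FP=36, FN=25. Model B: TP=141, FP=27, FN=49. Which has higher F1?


Model A: P=125/161=0.7764, R=125/150=0.8333, F1=2PR/(P+R)=2TP/(2TP+FP+FN)=250/311=0.8039
Model B: P=141/168=0.8393, R=141/190=0.7421, F1=2PR/(P+R)=2TP/(2TP+FP+FN)=282/358=0.7877
0.8039 > 0.7877 → Model A

Model A


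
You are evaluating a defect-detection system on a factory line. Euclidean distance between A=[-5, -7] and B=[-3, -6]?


d = √((-5+ 3)² + (-7+ 6)²)
  = √(4 + 1)
  = √5 = 2.2361

2.2361


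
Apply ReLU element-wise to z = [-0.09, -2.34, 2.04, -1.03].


ReLU(-0.09) = max(0, -0.09) = 0.0
ReLU(-2.34) = max(0, -2.34) = 0.0
ReLU(2.04) = max(0, 2.04) = 2.04
ReLU(-1.03) = max(0, -1.03) = 0.0
result = [0.0, 0.0, 2.04, 0.0]

[0.0, 0.0, 2.04, 0.0]


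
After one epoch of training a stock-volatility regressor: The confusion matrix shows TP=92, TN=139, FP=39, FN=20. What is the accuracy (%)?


Accuracy = (TP+TN)/(TP+TN+FP+FN)
= (92+139)/(290)
= 231/290 = 79.66%

79.66%


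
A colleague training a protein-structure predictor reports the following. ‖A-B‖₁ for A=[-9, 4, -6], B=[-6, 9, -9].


d = |-9+ 6| + |4-9| + |-6+ 9|
  = 3 + 5 + 3
  = 11

11


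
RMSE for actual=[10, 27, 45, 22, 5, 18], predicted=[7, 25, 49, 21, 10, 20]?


MSE = 59/6 = 9.8333
RMSE = √(59/6) = 3.1358

3.1358


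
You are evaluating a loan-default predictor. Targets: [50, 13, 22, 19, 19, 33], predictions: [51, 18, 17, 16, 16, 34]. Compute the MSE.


Squared errors: (50-51)²=1, (13-18)²=25, (22-17)²=25, (19-16)²=9, (19-16)²=9, (33-34)²=1
Sum = 70
MSE = 70/6 = 35/3

35/3


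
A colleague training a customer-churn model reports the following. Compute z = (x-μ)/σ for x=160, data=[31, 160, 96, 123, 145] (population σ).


μ = 111, σ = 45.4445
z = (160 - 111)/45.4445 = 1.0782

1.0782


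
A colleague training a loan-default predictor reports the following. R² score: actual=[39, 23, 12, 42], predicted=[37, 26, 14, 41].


ȳ = 29
SS_res = Σ(y-ŷ)² = 18
SS_tot = Σ(y-ȳ)² = 594
R² = 1 - SS_res/SS_tot = 1 - 0.0303 = 0.9697

0.9697


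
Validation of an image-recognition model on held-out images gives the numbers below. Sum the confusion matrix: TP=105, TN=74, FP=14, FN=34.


Total = TP + TN + FP + FN
= 105 + 74 + 14 + 34
= 227
(Predicted positive: 119, predicted negative: 108)

227


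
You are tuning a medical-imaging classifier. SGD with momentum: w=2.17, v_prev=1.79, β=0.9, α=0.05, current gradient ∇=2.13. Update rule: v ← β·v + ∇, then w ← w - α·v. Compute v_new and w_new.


v_new = 0.9·1.79 + 2.13 = 1.611 + 2.13 = 3.741
w_new = 2.17 - 0.05·3.741 = 2.17 - 0.18705 = 1.98295

v_new=3.741, w_new=1.98295


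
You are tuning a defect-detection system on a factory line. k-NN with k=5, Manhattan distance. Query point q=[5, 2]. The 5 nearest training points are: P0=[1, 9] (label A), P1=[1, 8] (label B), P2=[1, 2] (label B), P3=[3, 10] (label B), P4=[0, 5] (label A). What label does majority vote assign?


d(q,P0) = 11  (label A)
d(q,P1) = 10  (label B)
d(q,P2) = 4  (label B)
d(q,P3) = 10  (label B)
d(q,P4) = 8  (label A)
Votes: A=2, B=3
Majority → B

B


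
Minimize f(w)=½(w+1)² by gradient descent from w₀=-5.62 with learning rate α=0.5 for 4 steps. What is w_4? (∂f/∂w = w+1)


step 1: grad = -5.62+1 = -4.62; w = -5.62 - 0.5·(-4.62) = -3.31
step 2: grad = -3.31+1 = -2.31; w = -3.31 - 0.5·(-2.31) = -2.155
step 3: grad = -2.155+1 = -1.155; w = -2.155 - 0.5·(-1.155) = -1.5775
step 4: grad = -1.5775+1 = -0.5775; w = -1.5775 - 0.5·(-0.5775) = -1.28875

-1.28875


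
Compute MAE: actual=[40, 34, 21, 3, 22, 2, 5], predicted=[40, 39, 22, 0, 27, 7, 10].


Absolute errors: |40-40|=0, |34-39|=5, |21-22|=1, |3-0|=3, |22-27|=5, |2-7|=5, |5-10|=5
Sum = 24
MAE = 24/7 = 24/7

24/7


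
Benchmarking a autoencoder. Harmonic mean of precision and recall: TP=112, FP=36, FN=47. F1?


Precision = 112/148 = 0.7568
Recall = 112/159 = 0.7044
F1 = 2·P·R/(P+R) = 2·TP/(2·TP+FP+FN) = 224/(224+36+47) = 224/307 = 0.7296

0.7296


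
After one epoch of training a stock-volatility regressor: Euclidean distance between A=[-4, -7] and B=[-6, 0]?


d = √((-4+ 6)² + (-7-0)²)
  = √(4 + 49)
  = √53 = 7.2801

7.2801


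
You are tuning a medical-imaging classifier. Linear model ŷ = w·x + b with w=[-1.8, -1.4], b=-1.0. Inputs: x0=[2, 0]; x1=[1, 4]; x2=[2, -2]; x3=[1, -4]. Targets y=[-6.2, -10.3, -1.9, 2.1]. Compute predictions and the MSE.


ŷ0 = (-1.8)·(2) + (-1.4)·(0) - 1.0 = -4.6
ŷ1 = (-1.8)·(1) + (-1.4)·(4) - 1.0 = -8.4
ŷ2 = (-1.8)·(2) + (-1.4)·(-2) - 1.0 = -1.8
ŷ3 = (-1.8)·(1) + (-1.4)·(-4) - 1.0 = 2.8
errors² = [2.56, 3.61, 0.01, 0.49]
MSE = 6.6700/4 = 1.6675

1.6675


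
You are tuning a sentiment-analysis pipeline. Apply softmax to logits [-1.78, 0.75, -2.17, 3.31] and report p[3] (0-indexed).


Exponentials: e^-1.78=0.1686, e^0.75=2.117, e^-2.17=0.1142, e^3.31=27.3851
Sum = 29.7849
Softmax = [0.0057, 0.0711, 0.0038, 0.9194]
p[3] = 27.3851/29.7849 = 0.9194

0.9194


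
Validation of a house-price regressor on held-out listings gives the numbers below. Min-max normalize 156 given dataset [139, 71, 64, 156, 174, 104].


min=64, max=174
(156-64)/(174-64) = 92/110 = 0.8364

0.8364


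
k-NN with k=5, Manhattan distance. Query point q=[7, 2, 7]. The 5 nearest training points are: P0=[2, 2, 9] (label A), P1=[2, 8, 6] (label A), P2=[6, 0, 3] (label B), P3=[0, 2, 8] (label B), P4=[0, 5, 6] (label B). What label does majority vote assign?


d(q,P0) = 7  (label A)
d(q,P1) = 12  (label A)
d(q,P2) = 7  (label B)
d(q,P3) = 8  (label B)
d(q,P4) = 11  (label B)
Votes: A=2, B=3
Majority → B

B


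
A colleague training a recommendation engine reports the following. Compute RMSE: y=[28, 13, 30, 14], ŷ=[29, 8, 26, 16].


MSE = 46/4 = 11.5
RMSE = √(46/4) = 3.3912

3.3912


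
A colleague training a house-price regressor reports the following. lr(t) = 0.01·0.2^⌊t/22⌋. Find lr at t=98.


n_drops = ⌊98/22⌋ = 4
lr = 0.01·0.2^4 = 0.01·0.0016 = 0.000016

0.000016


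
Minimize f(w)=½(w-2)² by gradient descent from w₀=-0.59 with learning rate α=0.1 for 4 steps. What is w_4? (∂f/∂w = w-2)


step 1: grad = -0.59-2 = -2.59; w = -0.59 - 0.1·(-2.59) = -0.331
step 2: grad = -0.331-2 = -2.331; w = -0.331 - 0.1·(-2.331) = -0.0979
step 3: grad = -0.0979-2 = -2.0979; w = -0.0979 - 0.1·(-2.0979) = 0.11189
step 4: grad = 0.11189-2 = -1.88811; w = 0.11189 - 0.1·(-1.88811) = 0.300701

0.300701


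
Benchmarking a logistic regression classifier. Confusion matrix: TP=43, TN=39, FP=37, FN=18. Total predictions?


Total = TP + TN + FP + FN
= 43 + 39 + 37 + 18
= 137
(Predicted positive: 80, predicted negative: 57)

137


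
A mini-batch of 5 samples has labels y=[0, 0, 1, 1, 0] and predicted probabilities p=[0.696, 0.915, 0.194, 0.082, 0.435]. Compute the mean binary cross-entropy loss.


L[0] = -ln(1-0.696) = -ln(0.304) = 1.1907
L[1] = -ln(1-0.915) = -ln(0.085) = 2.4651
L[2] = -ln(0.194) = 1.6399
L[3] = -ln(0.082) = 2.501
L[4] = -ln(1-0.435) = -ln(0.565) = 0.5709
mean = (1.1907 + 2.4651 + 1.6399 + 2.501 + 0.5709)/5 = 1.6735

1.6735


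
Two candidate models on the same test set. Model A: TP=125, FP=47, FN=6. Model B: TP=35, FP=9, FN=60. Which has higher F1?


Model A: P=125/172=0.7267, R=125/131=0.9542, F1=2PR/(P+R)=2TP/(2TP+FP+FN)=250/303=0.8251
Model B: P=35/44=0.7955, R=35/95=0.3684, F1=2PR/(P+R)=2TP/(2TP+FP+FN)=70/139=0.5036
0.8251 > 0.5036 → Model A

Model A


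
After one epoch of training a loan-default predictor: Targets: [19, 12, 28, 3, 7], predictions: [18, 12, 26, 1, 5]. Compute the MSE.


Squared errors: (19-18)²=1, (12-12)²=0, (28-26)²=4, (3-1)²=4, (7-5)²=4
Sum = 13
MSE = 13/5 = 13/5

13/5


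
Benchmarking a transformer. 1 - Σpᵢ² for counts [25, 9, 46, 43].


Probabilities: [25/123, 9/123, 46/123, 43/123] ≈ [0.2033, 0.0732, 0.374, 0.3496]
Σpᵢ² = (625 + 81 + 2116 + 1849)/123² = 4671/15129
Gini = 1 - Σpᵢ² = 1 - 4671/15129 = 0.6913

0.6913


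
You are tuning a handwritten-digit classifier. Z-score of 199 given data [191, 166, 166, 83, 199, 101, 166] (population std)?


μ = 153.1429, σ = 40.8322
z = (199 - 153.1429)/40.8322 = 1.1231

1.1231


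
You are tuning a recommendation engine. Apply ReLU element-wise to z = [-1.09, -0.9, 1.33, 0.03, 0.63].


ReLU(-1.09) = max(0, -1.09) = 0.0
ReLU(-0.9) = max(0, -0.9) = 0.0
ReLU(1.33) = max(0, 1.33) = 1.33
ReLU(0.03) = max(0, 0.03) = 0.03
ReLU(0.63) = max(0, 0.63) = 0.63
result = [0.0, 0.0, 1.33, 0.03, 0.63]

[0.0, 0.0, 1.33, 0.03, 0.63]


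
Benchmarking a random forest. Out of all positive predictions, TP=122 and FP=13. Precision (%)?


Precision = TP/(TP+FP)
= 122/(122+13)
= 122/135 = 90.37%

90.37%


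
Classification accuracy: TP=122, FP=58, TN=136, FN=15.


Accuracy = (TP+TN)/(TP+TN+FP+FN)
= (122+136)/(331)
= 258/331 = 77.95%

77.95%


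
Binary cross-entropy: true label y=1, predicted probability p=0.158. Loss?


BCE = -[y·ln(p) + (1-y)·ln(1-p)]
= -1·ln(0.158) - 0
= -ln(0.158) = 1.8452

1.8452


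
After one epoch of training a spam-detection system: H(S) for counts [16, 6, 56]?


Probabilities: [16/78, 6/78, 56/78] ≈ [0.2051, 0.0769, 0.7179]
H = -((16/78)·log₂(16/78) + (6/78)·log₂(6/78) + (56/78)·log₂(56/78))
  = 1.0967 bits

1.0967 bits


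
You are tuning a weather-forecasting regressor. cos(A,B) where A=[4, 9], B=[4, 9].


A·B = 4·4 + 9·9 = 97
‖A‖ = √97 = 9.8489, ‖B‖ = √97 = 9.8489
cos = 97/(√97·√97) = 97/√9409 = 1.0

1.0


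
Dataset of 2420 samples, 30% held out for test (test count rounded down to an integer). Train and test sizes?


Test = ⌊2420·30/100⌋ = 726
Train = 2420 - 726 = 1694

Train: 1694, Test: 726


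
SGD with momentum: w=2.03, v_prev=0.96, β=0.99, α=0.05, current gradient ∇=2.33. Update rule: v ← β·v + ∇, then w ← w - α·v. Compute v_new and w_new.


v_new = 0.99·0.96 + 2.33 = 0.9504 + 2.33 = 3.2804
w_new = 2.03 - 0.05·3.2804 = 2.03 - 0.16402 = 1.86598

v_new=3.2804, w_new=1.86598


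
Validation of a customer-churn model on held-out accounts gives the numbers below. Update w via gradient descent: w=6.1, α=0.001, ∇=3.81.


w_new = w - α·∇
= 6.1 - 0.001·3.81
= 6.1 - 0.00381
= 6.09619

6.09619


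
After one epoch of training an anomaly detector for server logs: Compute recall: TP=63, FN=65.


Recall = TP/(TP+FN)
= 63/(63+65)
= 63/128 = 49.22%

49.22%


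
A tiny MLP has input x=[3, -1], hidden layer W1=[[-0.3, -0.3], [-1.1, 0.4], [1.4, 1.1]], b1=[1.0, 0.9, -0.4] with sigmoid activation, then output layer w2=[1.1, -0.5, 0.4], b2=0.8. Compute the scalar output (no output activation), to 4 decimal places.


z1[0] = (-0.3)·(3) + (-0.3)·(-1) + 1.0 = 0.4
z1[1] = (-1.1)·(3) + (0.4)·(-1) + 0.9 = -2.8
z1[2] = (1.4)·(3) + (1.1)·(-1) - 0.4 = 2.7
h = sigmoid(z1) = [0.5987, 0.0573, 0.937]
output = (1.1)·(0.5987) + (-0.5)·(0.0573) + (0.4)·(0.937) + 0.8 = 1.8047

1.8047


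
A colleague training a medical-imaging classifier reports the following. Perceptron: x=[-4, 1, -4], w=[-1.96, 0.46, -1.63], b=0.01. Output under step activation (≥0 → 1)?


z = (-4)·(-1.96) + (1)·(0.46) + (-4)·(-1.63) + 0.01
  = 14.83
step(z) = 1 (z≥0)

1


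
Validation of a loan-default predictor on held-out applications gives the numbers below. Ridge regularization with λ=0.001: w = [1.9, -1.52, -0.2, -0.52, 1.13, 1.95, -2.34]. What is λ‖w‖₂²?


‖w‖₂² = (1.9)² + (-1.52)² + (-0.2)² + (-0.52)² + (1.13)² + (1.95)² + (-2.34)²
     = 3.61 + 2.3104 + 0.04 + 0.2704 + 1.2769 + 3.8025 + 5.4756
     = 16.7858
λ·‖w‖₂² = 0.001·16.7858 = 0.016786

0.016786


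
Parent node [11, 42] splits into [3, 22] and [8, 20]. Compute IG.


Parent = [11, 42], H_parent = 0.7368
H_left = 0.5294 (n=25), H_right = 0.8631 (n=28)
H_children = (25/53)·0.5294 + (28/53)·0.8631 = 0.7057
IG = 0.7368 - 0.7057 = 0.0311

0.0311


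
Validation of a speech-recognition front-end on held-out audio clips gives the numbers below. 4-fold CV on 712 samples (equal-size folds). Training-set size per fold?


Fold size = 712/4 = 178
Training per fold = 712 - 178 = 534

534


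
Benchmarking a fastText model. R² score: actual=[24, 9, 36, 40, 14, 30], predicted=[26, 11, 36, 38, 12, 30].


ȳ = 25.5
SS_res = Σ(y-ŷ)² = 16
SS_tot = Σ(y-ȳ)² = 747.5
R² = 1 - SS_res/SS_tot = 1 - 0.0214 = 0.9786

0.9786


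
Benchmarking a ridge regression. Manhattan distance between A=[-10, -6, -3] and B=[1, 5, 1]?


d = |-10-1| + |-6-5| + |-3-1|
  = 11 + 11 + 4
  = 26

26


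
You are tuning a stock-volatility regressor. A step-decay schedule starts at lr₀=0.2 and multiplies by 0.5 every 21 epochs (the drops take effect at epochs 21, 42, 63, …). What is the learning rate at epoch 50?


n_drops = ⌊50/21⌋ = 2
lr = 0.2·0.5^2 = 0.2·0.25 = 0.05

0.05


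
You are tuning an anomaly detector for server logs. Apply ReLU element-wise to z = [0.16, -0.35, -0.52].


ReLU(0.16) = max(0, 0.16) = 0.16
ReLU(-0.35) = max(0, -0.35) = 0.0
ReLU(-0.52) = max(0, -0.52) = 0.0
result = [0.16, 0.0, 0.0]

[0.16, 0.0, 0.0]


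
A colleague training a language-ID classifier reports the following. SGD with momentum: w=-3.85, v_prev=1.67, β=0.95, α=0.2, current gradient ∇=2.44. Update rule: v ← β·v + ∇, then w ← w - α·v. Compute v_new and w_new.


v_new = 0.95·1.67 + 2.44 = 1.5865 + 2.44 = 4.0265
w_new = -3.85 - 0.2·4.0265 = -3.85 - 0.8053 = -4.6553

v_new=4.0265, w_new=-4.6553


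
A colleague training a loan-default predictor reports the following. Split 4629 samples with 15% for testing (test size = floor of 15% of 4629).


Test = ⌊4629·15/100⌋ = 694
Train = 4629 - 694 = 3935

Train: 3935, Test: 694


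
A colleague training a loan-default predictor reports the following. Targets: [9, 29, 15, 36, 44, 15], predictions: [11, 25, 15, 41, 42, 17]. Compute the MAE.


Absolute errors: |9-11|=2, |29-25|=4, |15-15|=0, |36-41|=5, |44-42|=2, |15-17|=2
Sum = 15
MAE = 15/6 = 5/2

5/2


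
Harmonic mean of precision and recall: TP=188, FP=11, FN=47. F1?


Precision = 188/199 = 0.9447
Recall = 188/235 = 0.8
F1 = 2·P·R/(P+R) = 2·TP/(2·TP+FP+FN) = 376/(376+11+47) = 376/434 = 0.8664

0.8664


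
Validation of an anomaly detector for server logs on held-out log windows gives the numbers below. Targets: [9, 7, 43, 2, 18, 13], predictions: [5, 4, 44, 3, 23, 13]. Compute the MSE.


Squared errors: (9-5)²=16, (7-4)²=9, (43-44)²=1, (2-3)²=1, (18-23)²=25, (13-13)²=0
Sum = 52
MSE = 52/6 = 26/3

26/3


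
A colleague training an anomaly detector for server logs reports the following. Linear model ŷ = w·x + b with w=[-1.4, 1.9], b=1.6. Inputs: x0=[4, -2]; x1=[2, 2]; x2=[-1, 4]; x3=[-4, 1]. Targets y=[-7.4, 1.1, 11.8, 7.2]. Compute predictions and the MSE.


ŷ0 = (-1.4)·(4) + (1.9)·(-2) + 1.6 = -7.8
ŷ1 = (-1.4)·(2) + (1.9)·(2) + 1.6 = 2.6
ŷ2 = (-1.4)·(-1) + (1.9)·(4) + 1.6 = 10.6
ŷ3 = (-1.4)·(-4) + (1.9)·(1) + 1.6 = 9.1
errors² = [0.16, 2.25, 1.44, 3.61]
MSE = 7.4600/4 = 1.865

1.865


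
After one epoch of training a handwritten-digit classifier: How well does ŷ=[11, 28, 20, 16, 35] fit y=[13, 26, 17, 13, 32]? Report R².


ȳ = 20.2
SS_res = Σ(y-ŷ)² = 35
SS_tot = Σ(y-ȳ)² = 286.8
R² = 1 - SS_res/SS_tot = 1 - 0.122 = 0.878

0.878


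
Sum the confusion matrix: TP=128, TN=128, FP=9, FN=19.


Total = TP + TN + FP + FN
= 128 + 128 + 9 + 19
= 284
(Predicted positive: 137, predicted negative: 147)

284


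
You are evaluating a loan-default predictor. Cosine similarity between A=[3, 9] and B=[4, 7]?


A·B = 3·4 + 9·7 = 75
‖A‖ = √90 = 9.4868, ‖B‖ = √65 = 8.0623
cos = 75/(√90·√65) = 75/√5850 = 0.9806

0.9806


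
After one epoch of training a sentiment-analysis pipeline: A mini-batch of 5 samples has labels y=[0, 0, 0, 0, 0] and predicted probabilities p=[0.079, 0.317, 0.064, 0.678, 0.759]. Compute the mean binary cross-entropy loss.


L[0] = -ln(1-0.079) = -ln(0.921) = 0.0823
L[1] = -ln(1-0.317) = -ln(0.683) = 0.3813
L[2] = -ln(1-0.064) = -ln(0.936) = 0.0661
L[3] = -ln(1-0.678) = -ln(0.322) = 1.1332
L[4] = -ln(1-0.759) = -ln(0.241) = 1.423
mean = (0.0823 + 0.3813 + 0.0661 + 1.1332 + 1.423)/5 = 0.6172

0.6172


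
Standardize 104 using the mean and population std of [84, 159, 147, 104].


μ = 123.5, σ = 30.6309
z = (104 - 123.5)/30.6309 = -0.6366

-0.6366


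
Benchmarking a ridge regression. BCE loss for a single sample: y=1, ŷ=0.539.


BCE = -[y·ln(p) + (1-y)·ln(1-p)]
= -1·ln(0.539) - 0
= -ln(0.539) = 0.618

0.618


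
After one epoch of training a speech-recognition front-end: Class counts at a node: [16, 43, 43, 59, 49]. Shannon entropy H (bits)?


Probabilities: [16/210, 43/210, 43/210, 59/210, 49/210] ≈ [0.0762, 0.2048, 0.2048, 0.281, 0.2333]
H = -((16/210)·log₂(16/210) + (43/210)·log₂(43/210) + (43/210)·log₂(43/210) + (59/210)·log₂(59/210) + (49/210)·log₂(49/210))
  = 2.2245 bits

2.2245 bits


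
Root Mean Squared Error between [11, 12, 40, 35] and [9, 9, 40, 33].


MSE = 17/4 = 4.25
RMSE = √(17/4) = 2.0616

2.0616


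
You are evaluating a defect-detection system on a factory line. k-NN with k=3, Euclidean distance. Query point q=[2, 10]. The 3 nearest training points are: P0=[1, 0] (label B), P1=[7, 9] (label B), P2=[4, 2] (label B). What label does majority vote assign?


d(q,P0) = 10.0499  (label B)
d(q,P1) = 5.099  (label B)
d(q,P2) = 8.2462  (label B)
Votes: A=0, B=3
Majority → B

B


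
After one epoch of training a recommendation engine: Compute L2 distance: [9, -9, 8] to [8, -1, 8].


d = √((9-8)² + (-9+ 1)² + (8-8)²)
  = √(1 + 64 + 0)
  = √65 = 8.0623

8.0623


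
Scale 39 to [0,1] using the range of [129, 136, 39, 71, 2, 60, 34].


min=2, max=136
(39-2)/(136-2) = 37/134 = 0.2761

0.2761


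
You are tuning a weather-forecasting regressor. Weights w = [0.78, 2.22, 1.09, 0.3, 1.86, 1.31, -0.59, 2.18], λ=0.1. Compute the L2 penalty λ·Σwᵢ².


‖w‖₂² = (0.78)² + (2.22)² + (1.09)² + (0.3)² + (1.86)² + (1.31)² + (-0.59)² + (2.18)²
     = 0.6084 + 4.9284 + 1.1881 + 0.09 + 3.4596 + 1.7161 + 0.3481 + 4.7524
     = 17.0911
λ·‖w‖₂² = 0.1·17.0911 = 1.70911

1.70911


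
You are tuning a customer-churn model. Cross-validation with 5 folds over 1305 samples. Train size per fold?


Fold size = 1305/5 = 261
Training per fold = 1305 - 261 = 1044

1044


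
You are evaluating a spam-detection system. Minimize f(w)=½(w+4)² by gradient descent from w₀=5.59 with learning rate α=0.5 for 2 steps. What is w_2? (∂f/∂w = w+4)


step 1: grad = 5.59+4 = 9.59; w = 5.59 - 0.5·(9.59) = 0.795
step 2: grad = 0.795+4 = 4.795; w = 0.795 - 0.5·(4.795) = -1.6025

-1.6025


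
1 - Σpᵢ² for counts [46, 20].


Probabilities: [46/66, 20/66] ≈ [0.697, 0.303]
Σpᵢ² = (2116 + 400)/66² = 2516/4356
Gini = 1 - Σpᵢ² = 1 - 2516/4356 = 0.4224

0.4224


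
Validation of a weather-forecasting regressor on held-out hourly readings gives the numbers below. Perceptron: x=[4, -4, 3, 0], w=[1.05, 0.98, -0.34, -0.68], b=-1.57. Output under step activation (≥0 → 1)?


z = (4)·(1.05) + (-4)·(0.98) + (3)·(-0.34) + (0)·(-0.68) - 1.57
  = -2.31
step(z) = 0 (z<0)

0


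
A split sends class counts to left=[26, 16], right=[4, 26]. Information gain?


Parent = [30, 42], H_parent = 0.9799
H_left = 0.9587 (n=42), H_right = 0.5665 (n=30)
H_children = (42/72)·0.9587 + (30/72)·0.5665 = 0.7953
IG = 0.9799 - 0.7953 = 0.1846

0.1846


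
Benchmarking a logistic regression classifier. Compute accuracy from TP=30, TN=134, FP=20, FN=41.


Accuracy = (TP+TN)/(TP+TN+FP+FN)
= (30+134)/(225)
= 164/225 = 72.89%

72.89%


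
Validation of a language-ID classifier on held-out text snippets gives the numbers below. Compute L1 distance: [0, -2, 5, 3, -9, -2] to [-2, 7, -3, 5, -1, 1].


d = |0+ 2| + |-2-7| + |5+ 3| + |3-5| + |-9+ 1| + |-2-1|
  = 2 + 9 + 8 + 2 + 8 + 3
  = 32

32


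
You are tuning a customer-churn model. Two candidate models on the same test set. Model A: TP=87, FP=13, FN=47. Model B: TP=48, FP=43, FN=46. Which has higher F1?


Model A: P=87/100=0.87, R=87/134=0.6493, F1=2PR/(P+R)=2TP/(2TP+FP+FN)=174/234=0.7436
Model B: P=48/91=0.5275, R=48/94=0.5106, F1=2PR/(P+R)=2TP/(2TP+FP+FN)=96/185=0.5189
0.7436 > 0.5189 → Model A

Model A


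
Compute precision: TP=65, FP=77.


Precision = TP/(TP+FP)
= 65/(65+77)
= 65/142 = 45.77%

45.77%


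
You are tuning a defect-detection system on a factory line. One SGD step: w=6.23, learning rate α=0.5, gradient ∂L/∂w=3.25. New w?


w_new = w - α·∇
= 6.23 - 0.5·3.25
= 6.23 - 1.625
= 4.605

4.605


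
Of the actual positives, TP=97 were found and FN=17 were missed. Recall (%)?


Recall = TP/(TP+FN)
= 97/(97+17)
= 97/114 = 85.09%

85.09%


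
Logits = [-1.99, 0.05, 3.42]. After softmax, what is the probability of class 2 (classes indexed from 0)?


Exponentials: e^-1.99=0.1367, e^0.05=1.0513, e^3.42=30.5694
Sum = 31.7574
Softmax = [0.0043, 0.0331, 0.9626]
p[2] = 30.5694/31.7574 = 0.9626

0.9626


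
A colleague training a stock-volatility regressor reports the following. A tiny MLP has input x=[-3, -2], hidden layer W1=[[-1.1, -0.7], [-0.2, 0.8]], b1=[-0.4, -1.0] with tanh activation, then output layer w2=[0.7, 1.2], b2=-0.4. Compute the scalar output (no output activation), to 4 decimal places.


z1[0] = (-1.1)·(-3) + (-0.7)·(-2) - 0.4 = 4.3
z1[1] = (-0.2)·(-3) + (0.8)·(-2) - 1.0 = -2.0
h = tanh(z1) = [0.9996, -0.964]
output = (0.7)·(0.9996) + (1.2)·(-0.964) - 0.4 = -0.8571

-0.8571


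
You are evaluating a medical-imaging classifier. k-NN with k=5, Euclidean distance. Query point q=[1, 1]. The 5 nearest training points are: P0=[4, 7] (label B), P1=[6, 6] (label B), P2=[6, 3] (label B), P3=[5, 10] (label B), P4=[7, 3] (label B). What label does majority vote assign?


d(q,P0) = 6.7082  (label B)
d(q,P1) = 7.0711  (label B)
d(q,P2) = 5.3852  (label B)
d(q,P3) = 9.8489  (label B)
d(q,P4) = 6.3246  (label B)
Votes: A=0, B=5
Majority → B

B


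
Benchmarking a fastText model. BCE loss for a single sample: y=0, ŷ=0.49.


BCE = -[y·ln(p) + (1-y)·ln(1-p)]
= -0 - 1·ln(1-0.49)
= -ln(0.51) = 0.6733

0.6733


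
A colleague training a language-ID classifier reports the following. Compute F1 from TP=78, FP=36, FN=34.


Precision = 78/114 = 0.6842
Recall = 78/112 = 0.6964
F1 = 2·P·R/(P+R) = 2·TP/(2·TP+FP+FN) = 156/(156+36+34) = 156/226 = 0.6903

0.6903


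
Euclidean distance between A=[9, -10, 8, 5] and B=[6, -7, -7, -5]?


d = √((9-6)² + (-10+ 7)² + (8+ 7)² + (5+ 5)²)
  = √(9 + 9 + 225 + 100)
  = √343 = 18.5203

18.5203


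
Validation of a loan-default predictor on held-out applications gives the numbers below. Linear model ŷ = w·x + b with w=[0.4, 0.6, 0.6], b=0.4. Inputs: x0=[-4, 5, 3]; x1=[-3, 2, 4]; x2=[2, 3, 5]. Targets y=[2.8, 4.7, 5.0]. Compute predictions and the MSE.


ŷ0 = (0.4)·(-4) + (0.6)·(5) + (0.6)·(3) + 0.4 = 3.6
ŷ1 = (0.4)·(-3) + (0.6)·(2) + (0.6)·(4) + 0.4 = 2.8
ŷ2 = (0.4)·(2) + (0.6)·(3) + (0.6)·(5) + 0.4 = 6.0
errors² = [0.64, 3.61, 1.0]
MSE = 5.2500/3 = 1.75

1.75


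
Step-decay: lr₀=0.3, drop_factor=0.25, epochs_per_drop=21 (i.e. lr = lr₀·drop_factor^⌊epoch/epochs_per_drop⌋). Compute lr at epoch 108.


n_drops = ⌊108/21⌋ = 5
lr = 0.3·0.25^5 = 0.3·0.0009765625 = 0.00029296875

0.00029296875


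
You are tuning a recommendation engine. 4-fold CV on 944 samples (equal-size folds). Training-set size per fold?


Fold size = 944/4 = 236
Training per fold = 944 - 236 = 708

708


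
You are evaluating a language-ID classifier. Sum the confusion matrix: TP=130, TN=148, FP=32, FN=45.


Total = TP + TN + FP + FN
= 130 + 148 + 32 + 45
= 355
(Predicted positive: 162, predicted negative: 193)

355


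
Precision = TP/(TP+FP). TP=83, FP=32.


Precision = TP/(TP+FP)
= 83/(83+32)
= 83/115 = 72.17%

72.17%


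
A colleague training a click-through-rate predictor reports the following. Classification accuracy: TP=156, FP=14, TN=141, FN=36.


Accuracy = (TP+TN)/(TP+TN+FP+FN)
= (156+141)/(347)
= 297/347 = 85.59%

85.59%


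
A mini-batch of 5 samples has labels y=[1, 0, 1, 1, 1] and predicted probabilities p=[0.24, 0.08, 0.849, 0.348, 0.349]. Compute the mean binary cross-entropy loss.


L[0] = -ln(0.24) = 1.4271
L[1] = -ln(1-0.08) = -ln(0.92) = 0.0834
L[2] = -ln(0.849) = 0.1637
L[3] = -ln(0.348) = 1.0556
L[4] = -ln(0.349) = 1.0527
mean = (1.4271 + 0.0834 + 0.1637 + 1.0556 + 1.0527)/5 = 0.7565

0.7565


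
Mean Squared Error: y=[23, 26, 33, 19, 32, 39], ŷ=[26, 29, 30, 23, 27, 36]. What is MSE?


Squared errors: (23-26)²=9, (26-29)²=9, (33-30)²=9, (19-23)²=16, (32-27)²=25, (39-36)²=9
Sum = 77
MSE = 77/6 = 77/6

77/6


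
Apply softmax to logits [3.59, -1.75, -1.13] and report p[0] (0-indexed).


Exponentials: e^3.59=36.2341, e^-1.75=0.1738, e^-1.13=0.323
Sum = 36.7309
Softmax = [0.9865, 0.0047, 0.0088]
p[0] = 36.2341/36.7309 = 0.9865

0.9865


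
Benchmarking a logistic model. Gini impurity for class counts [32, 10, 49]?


Probabilities: [32/91, 10/91, 49/91] ≈ [0.3516, 0.1099, 0.5385]
Σpᵢ² = (1024 + 100 + 2401)/91² = 3525/8281
Gini = 1 - Σpᵢ² = 1 - 3525/8281 = 0.5743

0.5743


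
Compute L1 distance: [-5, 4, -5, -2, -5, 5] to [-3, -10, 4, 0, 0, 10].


d = |-5+ 3| + |4+ 10| + |-5-4| + |-2-0| + |-5-0| + |5-10|
  = 2 + 14 + 9 + 2 + 5 + 5
  = 37

37


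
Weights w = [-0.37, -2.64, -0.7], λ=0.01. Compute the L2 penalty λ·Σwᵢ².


‖w‖₂² = (-0.37)² + (-2.64)² + (-0.7)²
     = 0.1369 + 6.9696 + 0.49
     = 7.5965
λ·‖w‖₂² = 0.01·7.5965 = 0.075965

0.075965


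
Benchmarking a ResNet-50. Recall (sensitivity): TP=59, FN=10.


Recall = TP/(TP+FN)
= 59/(59+10)
= 59/69 = 85.51%

85.51%


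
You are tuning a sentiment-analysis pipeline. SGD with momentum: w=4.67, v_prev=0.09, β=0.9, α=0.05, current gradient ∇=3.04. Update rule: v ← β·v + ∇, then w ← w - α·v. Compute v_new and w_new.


v_new = 0.9·0.09 + 3.04 = 0.081 + 3.04 = 3.121
w_new = 4.67 - 0.05·3.121 = 4.67 - 0.15605 = 4.51395

v_new=3.121, w_new=4.51395


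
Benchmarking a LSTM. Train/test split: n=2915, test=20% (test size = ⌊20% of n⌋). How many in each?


Test = ⌊2915·20/100⌋ = 583
Train = 2915 - 583 = 2332

Train: 2332, Test: 583


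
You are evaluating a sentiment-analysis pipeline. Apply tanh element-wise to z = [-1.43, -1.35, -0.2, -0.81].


tanh(-1.43) = -0.8917
tanh(-1.35) = -0.8741
tanh(-0.2) = -0.1974
tanh(-0.81) = -0.6696
result = [-0.8917, -0.8741, -0.1974, -0.6696]

[-0.8917, -0.8741, -0.1974, -0.6696]


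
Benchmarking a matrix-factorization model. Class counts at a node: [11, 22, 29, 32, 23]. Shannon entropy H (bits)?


Probabilities: [11/117, 22/117, 29/117, 32/117, 23/117] ≈ [0.094, 0.188, 0.2479, 0.2735, 0.1966]
H = -((11/117)·log₂(11/117) + (22/117)·log₂(22/117) + (29/117)·log₂(29/117) + (32/117)·log₂(32/117) + (23/117)·log₂(23/117))
  = 2.2457 bits

2.2457 bits


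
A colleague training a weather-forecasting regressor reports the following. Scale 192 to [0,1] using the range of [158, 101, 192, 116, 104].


min=101, max=192
(192-101)/(192-101) = 91/91 = 1.0

1.0


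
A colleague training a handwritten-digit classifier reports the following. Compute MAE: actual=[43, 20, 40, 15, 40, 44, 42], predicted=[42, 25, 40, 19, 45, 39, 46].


Absolute errors: |43-42|=1, |20-25|=5, |40-40|=0, |15-19|=4, |40-45|=5, |44-39|=5, |42-46|=4
Sum = 24
MAE = 24/7 = 24/7

24/7


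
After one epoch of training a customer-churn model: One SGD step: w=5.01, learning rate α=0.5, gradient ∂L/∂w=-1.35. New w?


w_new = w - α·∇
= 5.01 - 0.5·-1.35
= 5.01 + 0.675
= 5.685

5.685


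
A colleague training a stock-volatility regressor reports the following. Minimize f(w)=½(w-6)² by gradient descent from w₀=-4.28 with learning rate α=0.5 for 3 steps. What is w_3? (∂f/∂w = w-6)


step 1: grad = -4.28-6 = -10.28; w = -4.28 - 0.5·(-10.28) = 0.86
step 2: grad = 0.86-6 = -5.14; w = 0.86 - 0.5·(-5.14) = 3.43
step 3: grad = 3.43-6 = -2.57; w = 3.43 - 0.5·(-2.57) = 4.715

4.715


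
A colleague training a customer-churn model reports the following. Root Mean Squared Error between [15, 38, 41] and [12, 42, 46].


MSE = 50/3 = 16.6667
RMSE = √(50/3) = 4.0825

4.0825


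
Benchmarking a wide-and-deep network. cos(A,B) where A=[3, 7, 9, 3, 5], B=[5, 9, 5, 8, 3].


A·B = 3·5 + 7·9 + 9·5 + 3·8 + 5·3 = 162
‖A‖ = √173 = 13.1529, ‖B‖ = √204 = 14.2829
cos = 162/(√173·√204) = 162/√35292 = 0.8623

0.8623


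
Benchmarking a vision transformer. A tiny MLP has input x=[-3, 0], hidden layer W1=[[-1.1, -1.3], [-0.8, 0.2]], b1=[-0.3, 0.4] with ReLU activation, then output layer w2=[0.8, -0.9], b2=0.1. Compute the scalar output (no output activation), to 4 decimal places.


z1[0] = (-1.1)·(-3) + (-1.3)·(0) - 0.3 = 3.0
z1[1] = (-0.8)·(-3) + (0.2)·(0) + 0.4 = 2.8
h = ReLU(z1) = [3.0, 2.8]
output = (0.8)·(3.0) + (-0.9)·(2.8) + 0.1 = -0.02

-0.02


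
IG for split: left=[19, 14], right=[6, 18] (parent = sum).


Parent = [25, 32], H_parent = 0.9891
H_left = 0.9834 (n=33), H_right = 0.8113 (n=24)
H_children = (33/57)·0.9834 + (24/57)·0.8113 = 0.9109
IG = 0.9891 - 0.9109 = 0.0782

0.0782


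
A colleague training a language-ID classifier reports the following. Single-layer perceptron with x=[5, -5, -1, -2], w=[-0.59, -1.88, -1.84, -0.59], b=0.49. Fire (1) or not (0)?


z = (5)·(-0.59) + (-5)·(-1.88) + (-1)·(-1.84) + (-2)·(-0.59) + 0.49
  = 9.96
step(z) = 1 (z≥0)

1


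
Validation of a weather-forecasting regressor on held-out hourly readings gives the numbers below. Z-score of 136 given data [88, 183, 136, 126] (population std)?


μ = 133.25, σ = 33.848
z = (136 - 133.25)/33.848 = 0.0812

0.0812


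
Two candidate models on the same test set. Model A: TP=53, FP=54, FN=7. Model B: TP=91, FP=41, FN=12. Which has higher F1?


Model A: P=53/107=0.4953, R=53/60=0.8833, F1=2PR/(P+R)=2TP/(2TP+FP+FN)=106/167=0.6347
Model B: P=91/132=0.6894, R=91/103=0.8835, F1=2PR/(P+R)=2TP/(2TP+FP+FN)=182/235=0.7745
0.6347 < 0.7745 → Model B

Model B


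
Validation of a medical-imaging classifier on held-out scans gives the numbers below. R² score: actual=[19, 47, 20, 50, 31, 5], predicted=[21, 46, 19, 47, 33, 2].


ȳ = 28.6667
SS_res = Σ(y-ŷ)² = 28
SS_tot = Σ(y-ȳ)² = 1525.33
R² = 1 - SS_res/SS_tot = 1 - 0.0184 = 0.9816

0.9816


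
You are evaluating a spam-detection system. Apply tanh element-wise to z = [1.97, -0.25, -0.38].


tanh(1.97) = 0.9618
tanh(-0.25) = -0.2449
tanh(-0.38) = -0.3627
result = [0.9618, -0.2449, -0.3627]

[0.9618, -0.2449, -0.3627]


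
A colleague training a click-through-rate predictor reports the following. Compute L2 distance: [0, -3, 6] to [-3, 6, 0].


d = √((0+ 3)² + (-3-6)² + (6-0)²)
  = √(9 + 81 + 36)
  = √126 = 11.225

11.225


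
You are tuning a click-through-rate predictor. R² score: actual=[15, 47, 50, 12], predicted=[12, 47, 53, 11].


ȳ = 31
SS_res = Σ(y-ŷ)² = 19
SS_tot = Σ(y-ȳ)² = 1234
R² = 1 - SS_res/SS_tot = 1 - 0.0154 = 0.9846

0.9846


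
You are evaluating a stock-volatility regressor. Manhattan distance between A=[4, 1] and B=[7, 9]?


d = |4-7| + |1-9|
  = 3 + 8
  = 11

11


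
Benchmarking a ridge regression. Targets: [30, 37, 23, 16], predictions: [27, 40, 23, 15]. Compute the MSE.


Squared errors: (30-27)²=9, (37-40)²=9, (23-23)²=0, (16-15)²=1
Sum = 19
MSE = 19/4 = 19/4

19/4


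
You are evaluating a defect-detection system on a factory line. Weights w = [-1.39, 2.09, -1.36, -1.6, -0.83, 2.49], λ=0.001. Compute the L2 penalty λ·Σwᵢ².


‖w‖₂² = (-1.39)² + (2.09)² + (-1.36)² + (-1.6)² + (-0.83)² + (2.49)²
     = 1.9321 + 4.3681 + 1.8496 + 2.56 + 0.6889 + 6.2001
     = 17.5988
λ·‖w‖₂² = 0.001·17.5988 = 0.017599

0.017599


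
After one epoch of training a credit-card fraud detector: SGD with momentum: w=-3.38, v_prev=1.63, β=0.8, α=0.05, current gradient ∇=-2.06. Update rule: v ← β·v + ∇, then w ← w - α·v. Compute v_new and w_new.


v_new = 0.8·1.63 - 2.06 = 1.304 - 2.06 = -0.756
w_new = -3.38 - 0.05·-0.756 = -3.38 + 0.0378 = -3.3422

v_new=-0.756, w_new=-3.3422


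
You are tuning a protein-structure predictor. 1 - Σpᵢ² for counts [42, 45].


Probabilities: [42/87, 45/87] ≈ [0.4828, 0.5172]
Σpᵢ² = (1764 + 2025)/87² = 3789/7569
Gini = 1 - Σpᵢ² = 1 - 3789/7569 = 0.4994

0.4994


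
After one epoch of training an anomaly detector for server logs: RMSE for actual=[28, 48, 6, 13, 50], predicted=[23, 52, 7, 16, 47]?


MSE = 60/5 = 12
RMSE = √(60/5) = 3.4641

3.4641


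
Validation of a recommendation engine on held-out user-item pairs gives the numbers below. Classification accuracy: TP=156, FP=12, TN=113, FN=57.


Accuracy = (TP+TN)/(TP+TN+FP+FN)
= (156+113)/(338)
= 269/338 = 79.59%

79.59%


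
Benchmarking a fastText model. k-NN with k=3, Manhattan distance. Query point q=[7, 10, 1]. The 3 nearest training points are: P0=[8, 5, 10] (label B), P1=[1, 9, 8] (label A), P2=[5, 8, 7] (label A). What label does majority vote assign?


d(q,P0) = 15  (label B)
d(q,P1) = 14  (label A)
d(q,P2) = 10  (label A)
Votes: A=2, B=1
Majority → A

A


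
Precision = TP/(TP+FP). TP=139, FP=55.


Precision = TP/(TP+FP)
= 139/(139+55)
= 139/194 = 71.65%

71.65%


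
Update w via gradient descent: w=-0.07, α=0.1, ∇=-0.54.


w_new = w - α·∇
= -0.07 - 0.1·-0.54
= -0.07 + 0.054
= -0.016

-0.016


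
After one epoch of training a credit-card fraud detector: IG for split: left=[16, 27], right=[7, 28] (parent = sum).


Parent = [23, 55], H_parent = 0.8749
H_left = 0.9523 (n=43), H_right = 0.7219 (n=35)
H_children = (43/78)·0.9523 + (35/78)·0.7219 = 0.8489
IG = 0.8749 - 0.8489 = 0.026

0.026


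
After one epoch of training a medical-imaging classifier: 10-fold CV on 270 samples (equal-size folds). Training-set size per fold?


Fold size = 270/10 = 27
Training per fold = 270 - 27 = 243

243


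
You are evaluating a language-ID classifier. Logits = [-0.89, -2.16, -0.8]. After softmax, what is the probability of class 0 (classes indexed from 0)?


Exponentials: e^-0.89=0.4107, e^-2.16=0.1153, e^-0.8=0.4493
Sum = 0.9753
Softmax = [0.4211, 0.1182, 0.4607]
p[0] = 0.4107/0.9753 = 0.4211

0.4211


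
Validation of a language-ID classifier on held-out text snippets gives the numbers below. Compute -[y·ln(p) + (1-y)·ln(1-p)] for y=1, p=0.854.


BCE = -[y·ln(p) + (1-y)·ln(1-p)]
= -1·ln(0.854) - 0
= -ln(0.854) = 0.1578

0.1578


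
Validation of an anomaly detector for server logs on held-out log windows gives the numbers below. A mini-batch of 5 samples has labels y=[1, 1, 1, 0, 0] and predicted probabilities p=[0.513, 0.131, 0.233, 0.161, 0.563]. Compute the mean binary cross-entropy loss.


L[0] = -ln(0.513) = 0.6675
L[1] = -ln(0.131) = 2.0326
L[2] = -ln(0.233) = 1.4567
L[3] = -ln(1-0.161) = -ln(0.839) = 0.1755
L[4] = -ln(1-0.563) = -ln(0.437) = 0.8278
mean = (0.6675 + 2.0326 + 1.4567 + 0.1755 + 0.8278)/5 = 1.032

1.032


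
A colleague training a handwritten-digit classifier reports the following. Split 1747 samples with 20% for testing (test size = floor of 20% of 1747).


Test = ⌊1747·20/100⌋ = 349
Train = 1747 - 349 = 1398

Train: 1398, Test: 349
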